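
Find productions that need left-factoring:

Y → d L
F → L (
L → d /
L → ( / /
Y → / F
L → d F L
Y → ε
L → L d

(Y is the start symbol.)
Left-factoring is needed when two productions for the same non-terminal
share a common prefix on the right-hand side.

Productions for Y:
  Y → d L
  Y → / F
  Y → ε
Productions for L:
  L → d /
  L → ( / /
  L → d F L
  L → L d

Found common prefix 'd' in productions for L

Answer: Yes, L has productions with common prefix 'd'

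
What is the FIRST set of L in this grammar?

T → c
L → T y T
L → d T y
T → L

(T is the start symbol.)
{ 'c', 'd' }

To compute FIRST(L), examine every production with L on the left-hand side, reading each right-hand side left to right until a non-nullable symbol is reached.

FIRST sets of the other non-terminals involved (by the same procedure, iterated to a fixed point):
  FIRST(T) = { 'c', 'd' }

From L → T y T:
  - T is a non-terminal: add FIRST(T) \ {ε} = { 'c', 'd' }
    T is not nullable, so stop
From L → d T y:
  - d is a terminal: add 'd' and stop

Collecting: FIRST(L) = { 'c', 'd' }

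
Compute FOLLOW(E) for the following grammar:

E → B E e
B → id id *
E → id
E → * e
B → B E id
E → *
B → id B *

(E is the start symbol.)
To compute FOLLOW(E), find every occurrence of E on a right-hand side N → α E β: add FIRST(β) \ {ε}, and if β is empty or nullable also add FOLLOW(N). Iterate to a fixed point.

E is the start symbol, so $ ∈ FOLLOW(E).
In E → B E e: E is followed by e, add FIRST(e) \ {ε} = { 'e' }
In B → B E id: E is followed by id, add FIRST(id) \ {ε} = { 'id' }

Taking the union: FOLLOW(E) = { $, 'e', 'id' }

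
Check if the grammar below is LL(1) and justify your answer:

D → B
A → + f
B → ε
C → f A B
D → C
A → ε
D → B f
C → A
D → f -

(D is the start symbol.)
Relevant sets:
  FIRST(B) = { ε }
  FIRST(C) = { '+', 'f', ε }
  FIRST(A) = { '+', ε }
  FOLLOW(D) = { $ }
  FOLLOW(A) = { $ }
  FOLLOW(C) = { $ }

For D:
  PREDICT(D → B) = { $ }
  PREDICT(D → C) = { $, '+', 'f' }
  PREDICT(D → B f) = { 'f' }
  PREDICT(D → f '-') = { 'f' }
For A:
  PREDICT(A → '+' f) = { '+' }
  PREDICT(A → ε) = { $ }
For C:
  PREDICT(C → f A B) = { 'f' }
  PREDICT(C → A) = { $, '+' }
B has a single production, so nothing to check there.

Conflict found: Predict set conflict for D: { $ }
The grammar is NOT LL(1).

Answer: No. Predict set conflict for D: { $ }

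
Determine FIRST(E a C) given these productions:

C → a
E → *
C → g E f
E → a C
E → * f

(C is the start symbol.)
{ '*', 'a' }

FIRST sets of the non-terminals involved (from the grammar, by fixed-point iteration):
  FIRST(E) = { '*', 'a' }

To compute FIRST(E a C), process the symbols left to right:
Symbol E is a non-terminal. Add FIRST(E) \ {ε} = { '*', 'a' }
E is not nullable (ε ∉ FIRST(E)), so stop here.
FIRST(E a C) = { '*', 'a' }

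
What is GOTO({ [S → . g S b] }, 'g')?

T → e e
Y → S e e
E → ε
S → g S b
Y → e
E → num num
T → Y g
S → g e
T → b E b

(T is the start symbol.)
{ [S → . g S b], [S → . g e], [S → g . S b] }

GOTO(I, 'g') = CLOSURE({ [A → αX.β] : [A → α.Xβ] ∈ I, X = 'g' })

Items with dot before 'g', with the dot advanced:
  [S → . g S b] → [S → g . S b]
Closure of the advanced items:
  [S → g . S b] has the dot before S: add [S → . g S b], [S → . g e]

GOTO = { [S → . g S b], [S → . g e], [S → g . S b] }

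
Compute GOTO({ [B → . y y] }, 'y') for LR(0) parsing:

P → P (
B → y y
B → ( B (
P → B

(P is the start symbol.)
{ [B → y . y] }

GOTO(I, 'y') = CLOSURE({ [A → αX.β] : [A → α.Xβ] ∈ I, X = 'y' })

Items with dot before 'y', with the dot advanced:
  [B → . y y] → [B → y . y]
Closure adds nothing (no advanced item has the dot before a non-terminal).

GOTO = { [B → y . y] }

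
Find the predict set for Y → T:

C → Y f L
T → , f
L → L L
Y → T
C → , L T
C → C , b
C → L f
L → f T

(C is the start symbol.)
{ ',' }

PREDICT(Y → T) = (FIRST(RHS) \ {ε}) ∪ (FOLLOW(Y) if ε ∈ FIRST(RHS), i.e. RHS ⇒* ε)
FIRST(T) = { ',' }
FIRST(T) = { ',' }
ε ∉ FIRST(T), so FOLLOW(Y) is not added.
PREDICT(Y → T) = { ',' }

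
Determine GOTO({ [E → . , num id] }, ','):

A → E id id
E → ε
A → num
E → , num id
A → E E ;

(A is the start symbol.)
{ [E → , . num id] }

GOTO(I, ',') = CLOSURE({ [A → αX.β] : [A → α.Xβ] ∈ I, X = ',' })

Items with dot before ',', with the dot advanced:
  [E → . , num id] → [E → , . num id]
Closure adds nothing (no advanced item has the dot before a non-terminal).

GOTO = { [E → , . num id] }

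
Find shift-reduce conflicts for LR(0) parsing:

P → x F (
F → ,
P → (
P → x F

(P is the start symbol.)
Yes — I5: [P → x F .] vs [P → x F . (]

A shift-reduce conflict occurs when an LR(0) state has both:
  - a complete (reduce) item [A → α .] (dot at the end), and
  - a shift item [B → β . c γ] (dot before a terminal).

Augment with P' → P and build the canonical LR(0) collection (I0 = CLOSURE({[P' → . P]}), then GOTO on every symbol after a dot until no new states appear). It has 7 states:
  I0: { [P → . (], [P → . x F (], [P → . x F], [P' → . P] }  — shift
  I1: { [P → ( .] }  — reduce
  I2: { [P' → P .] }  — accept
  I3: { [F → . ,], [P → x . F (], [P → x . F] }  — shift
  I4: { [F → , .] }  — reduce
  I5: { [P → x F . (], [P → x F .] }  — shift, reduce
  I6: { [P → x F ( .] }  — reduce

I5 contains reduce item [P → x F .] and shift item [P → x F . (] — shift-reduce conflict.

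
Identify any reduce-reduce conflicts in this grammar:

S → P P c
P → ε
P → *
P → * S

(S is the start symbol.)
Yes — I1: [P → .] vs [P → * .]

A reduce-reduce conflict occurs when an LR(0) state has two complete items [A → α .] and [B → β .] — both call for a reduction, and with no lookahead the parser cannot choose between them.

Augment with S' → S and build the canonical LR(0) collection (I0 = CLOSURE({[S' → . S]}), then GOTO on every symbol after a dot until no new states appear). It has 7 states:
  I0: { [P → . * S], [P → . *], [P → .], [S → . P P c], [S' → . S] }  — shift, reduce
  I1: { [P → * . S], [P → * .], [P → . * S], [P → . *], [P → .], [S → . P P c] }  — shift, 2 reduces
  I2: { [P → . * S], [P → . *], [P → .], [S → P . P c] }  — shift, reduce
  I3: { [S' → S .] }  — accept
  I4: { [S → P P . c] }  — shift
  I5: { [S → P P c .] }  — reduce
  I6: { [P → * S .] }  — reduce

I1 contains complete items [P → .], [P → * .] — reduce-reduce conflict.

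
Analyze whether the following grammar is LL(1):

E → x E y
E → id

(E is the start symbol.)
A grammar is LL(1) if for each non-terminal N with multiple productions, the predict sets of those productions are pairwise disjoint, where PREDICT(N → α) = (FIRST(α) \ {ε}) ∪ (FOLLOW(N) if α ⇒* ε).

For E:
  PREDICT(E → x E y) = { 'x' }
  PREDICT(E → id) = { 'id' }

All predict sets are disjoint. The grammar IS LL(1).

Answer: Yes, the grammar is LL(1).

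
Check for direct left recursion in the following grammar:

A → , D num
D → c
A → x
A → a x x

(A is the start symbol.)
A → , D num: starts with ','
D → c: starts with c
A → x: starts with x
A → a x x: starts with a

No direct left recursion found.

Answer: No direct left recursion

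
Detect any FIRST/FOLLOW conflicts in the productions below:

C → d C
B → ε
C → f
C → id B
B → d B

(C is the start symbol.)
No FIRST/FOLLOW conflicts.

A FIRST/FOLLOW conflict occurs when a non-terminal N has a nullable alternative N → β (β ⇒* ε) and another alternative N → α with FIRST(α) ∩ FOLLOW(N) ≠ ∅: on such a lookahead the parser cannot decide between expanding α and letting N vanish via β.

Nullable non-terminals: B.

B: nullable alternative(s) B → ε; FOLLOW(B) = { $ }
  B → ε: FIRST \ {ε} = { } — this is the only nullable alternative, skip
  B → d B: FIRST \ {ε} = { 'd' } — disjoint from FOLLOW(B)

C has no nullable alternative, so no FIRST/FOLLOW check is needed there.

No FIRST/FOLLOW conflicts found.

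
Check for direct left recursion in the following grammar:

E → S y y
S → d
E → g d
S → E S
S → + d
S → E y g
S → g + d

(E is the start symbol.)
Direct left recursion occurs when N → N α for some non-terminal N (the right-hand side begins with the left-hand side itself).

E → S y y: starts with S
S → d: starts with d
E → g d: starts with g
S → E S: starts with E
S → + d: starts with '+'
S → E y g: starts with E
S → g + d: starts with g

No direct left recursion found.

Answer: No direct left recursion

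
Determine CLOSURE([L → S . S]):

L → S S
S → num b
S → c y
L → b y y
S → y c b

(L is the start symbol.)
To compute CLOSURE, for each item [A → α.Bβ] where B is a non-terminal, add [B → .γ] for all productions B → γ; repeat for the newly added items until nothing changes.

Start with: [L → S . S]
  [L → S . S] has the dot before S: add [S → . num b], [S → . c y], [S → . y c b]
No further items can be added.

CLOSURE = { [L → S . S], [S → . c y], [S → . num b], [S → . y c b] }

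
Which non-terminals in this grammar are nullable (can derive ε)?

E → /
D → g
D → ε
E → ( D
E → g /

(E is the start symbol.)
{ 'D' }

A non-terminal is nullable if it can derive ε (the empty string): either it has an ε-production, or it has a production whose right-hand side consists entirely of nullable non-terminals.

ε-productions: D → ε
So D is immediately nullable.
No further non-terminal can be added: every production for the remaining non-terminals contains a terminal or a non-nullable non-terminal.
Nullable = { 'D' }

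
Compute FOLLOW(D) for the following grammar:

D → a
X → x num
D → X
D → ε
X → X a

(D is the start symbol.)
{ $ }

To compute FOLLOW(D), find every occurrence of D on a right-hand side N → α D β: add FIRST(β) \ {ε}, and if β is empty or nullable also add FOLLOW(N). Iterate to a fixed point.

D is the start symbol, so $ ∈ FOLLOW(D).
D does not occur on any right-hand side.

Taking the union: FOLLOW(D) = { $ }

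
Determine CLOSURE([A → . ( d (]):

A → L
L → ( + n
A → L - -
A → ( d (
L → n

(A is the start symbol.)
{ [A → . ( d (] }

To compute CLOSURE, for each item [A → α.Bβ] where B is a non-terminal, add [B → .γ] for all productions B → γ; repeat for the newly added items until nothing changes.

Start with: [A → . ( d (]
The dot precedes the terminal '(', so nothing is added.

CLOSURE = { [A → . ( d (] }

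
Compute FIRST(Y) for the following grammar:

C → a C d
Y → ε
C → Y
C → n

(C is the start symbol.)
{ ε }

To compute FIRST(Y), examine every production with Y on the left-hand side, reading each right-hand side left to right until a non-nullable symbol is reached.

From Y → ε:
  - ε-production, so ε ∈ FIRST(Y)

Collecting: FIRST(Y) = { ε }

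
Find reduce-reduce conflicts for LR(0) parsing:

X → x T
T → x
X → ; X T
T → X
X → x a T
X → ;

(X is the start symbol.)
No reduce-reduce conflicts

A reduce-reduce conflict occurs when an LR(0) state has two complete items [A → α .] and [B → β .] — both call for a reduction, and with no lookahead the parser cannot choose between them.

Augment with X' → X and build the canonical LR(0) collection (I0 = CLOSURE({[X' → . X]}), then GOTO on every symbol after a dot until no new states appear). It has 11 states:
  I0: { [X → . ; X T], [X → . ;], [X → . x T], [X → . x a T], [X' → . X] }  — shift
  I1: { [X → . ; X T], [X → . ;], [X → . x T], [X → . x a T], [X → ; . X T], [X → ; .] }  — shift, reduce
  I2: { [X' → X .] }  — accept
  I3: { [T → . X], [T → . x], [X → . ; X T], [X → . ;], [X → . x T], [X → . x a T], [X → x . T], [X → x . a T] }  — shift
  I4: { [X → x T .] }  — reduce
  I5: { [T → X .] }  — reduce
  I6: { [T → . X], [T → . x], [X → . ; X T], [X → . ;], [X → . x T], [X → . x a T], [X → x a . T] }  — shift
  I7: { [T → . X], [T → . x], [T → x .], [X → . ; X T], [X → . ;], [X → . x T], [X → . x a T], [X → x . T], [X → x . a T] }  — shift, reduce
  I8: { [X → x a T .] }  — reduce
  I9: { [T → . X], [T → . x], [X → . ; X T], [X → . ;], [X → . x T], [X → . x a T], [X → ; X . T] }  — shift
  I10: { [X → ; X T .] }  — reduce

No state contains more than one complete item.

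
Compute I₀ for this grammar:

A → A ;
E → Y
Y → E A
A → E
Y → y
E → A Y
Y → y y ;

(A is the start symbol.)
{ [A → . A ;], [A → . E], [A' → . A], [E → . A Y], [E → . Y], [Y → . E A], [Y → . y y ;], [Y → . y] }

First, augment the grammar with A' → A
I₀ = CLOSURE({ [A' → . A] }):
  [A' → . A] has the dot before A: add [A → . A ;], [A → . E]
  [A → . E] has the dot before E: add [E → . Y], [E → . A Y]
  [E → . Y] has the dot before Y: add [Y → . E A], [Y → . y], [Y → . y y ;]
No further items can be added.

I₀ = { [A → . A ;], [A → . E], [A' → . A], [E → . A Y], [E → . Y], [Y → . E A], [Y → . y y ;], [Y → . y] }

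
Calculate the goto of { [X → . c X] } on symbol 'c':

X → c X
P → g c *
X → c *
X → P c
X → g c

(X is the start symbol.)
GOTO(I, 'c') = CLOSURE({ [A → αX.β] : [A → α.Xβ] ∈ I, X = 'c' })

Items with dot before 'c', with the dot advanced:
  [X → . c X] → [X → c . X]
Closure of the advanced items:
  [X → c . X] has the dot before X: add [X → . c X], [X → . c *], [X → . P c], [X → . g c]
  [X → . P c] has the dot before P: add [P → . g c *]

GOTO = { [P → . g c *], [X → . P c], [X → . c *], [X → . c X], [X → . g c], [X → c . X] }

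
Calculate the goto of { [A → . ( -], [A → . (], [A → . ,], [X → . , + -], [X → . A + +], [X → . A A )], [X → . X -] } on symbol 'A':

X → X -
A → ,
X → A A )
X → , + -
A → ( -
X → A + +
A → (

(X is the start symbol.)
GOTO(I, 'A') = CLOSURE({ [A → αX.β] : [A → α.Xβ] ∈ I, X = 'A' })

Items with dot before 'A', with the dot advanced:
  [X → . A + +] → [X → A . + +]
  [X → . A A )] → [X → A . A )]
Closure of the advanced items:
  [X → A . A )] has the dot before A: add [A → . ,], [A → . ( -], [A → . (]

GOTO = { [A → . ( -], [A → . (], [A → . ,], [X → A . + +], [X → A . A )] }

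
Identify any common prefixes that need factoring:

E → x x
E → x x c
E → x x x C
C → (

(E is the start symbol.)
Left-factoring is needed when two productions for the same non-terminal
share a common prefix on the right-hand side.

Productions for E:
  E → x x
  E → x x c
  E → x x x C

Found common prefix 'x x' in productions for E

Answer: Yes, E has productions with common prefix 'x x'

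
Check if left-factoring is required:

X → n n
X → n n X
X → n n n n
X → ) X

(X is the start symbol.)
Yes, X has productions with common prefix 'n n'

Left-factoring is needed when two productions for the same non-terminal
share a common prefix on the right-hand side.

Productions for X:
  X → n n
  X → n n X
  X → n n n n
  X → ) X

Found common prefix 'n n' in productions for X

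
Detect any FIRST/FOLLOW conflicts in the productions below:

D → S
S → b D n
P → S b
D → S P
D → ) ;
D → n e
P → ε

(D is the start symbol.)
A FIRST/FOLLOW conflict occurs when a non-terminal N has a nullable alternative N → β (β ⇒* ε) and another alternative N → α with FIRST(α) ∩ FOLLOW(N) ≠ ∅: on such a lookahead the parser cannot decide between expanding α and letting N vanish via β.

Nullable non-terminals: P.
FIRST sets used below: FIRST(S) = { 'b' }

P: nullable alternative(s) P → ε; FOLLOW(P) = { $, 'n' }
  P → S b: FIRST \ {ε} = { 'b' } — disjoint from FOLLOW(P)
  P → ε: FIRST \ {ε} = { } — this is the only nullable alternative, skip

D, S have no nullable alternative, so no FIRST/FOLLOW check is needed there.

No FIRST/FOLLOW conflicts found.

Answer: No FIRST/FOLLOW conflicts.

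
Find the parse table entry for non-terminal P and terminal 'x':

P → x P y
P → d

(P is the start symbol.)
To find M[P, 'x'], we find productions for P where 'x' is in the predict set (PREDICT(N → α) = (FIRST(α) \ {ε}) ∪ (FOLLOW(N) if α ⇒* ε)).

P → x P y: PREDICT = { 'x' }
  'x' is in predict set, so this production goes in M[P, 'x']
P → d: PREDICT = { 'd' }

M[P, 'x'] = P → x P y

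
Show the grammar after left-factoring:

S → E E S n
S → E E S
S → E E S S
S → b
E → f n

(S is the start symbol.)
S → E E S S'
S' → n
S' → ε
S' → S
S → b
E → f n

Left-factoring transforms A → αβ₁ | αβ₂ into A → αA' and A' → β₁ | β₂
(α is the longest common prefix among the alternatives). Repeat until
no nonterminal has two alternatives with a common prefix.

Round 1: S has alternatives sharing prefix 'E E S'. Introduce S': S → E E S S'
  Add: S' → n
  Add: S' → ε
  Add: S' → S

No remaining common prefixes — done.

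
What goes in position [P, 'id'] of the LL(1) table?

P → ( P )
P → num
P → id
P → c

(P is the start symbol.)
P → id

To find M[P, 'id'], we find productions for P where 'id' is in the predict set (PREDICT(N → α) = (FIRST(α) \ {ε}) ∪ (FOLLOW(N) if α ⇒* ε)).

P → ( P ): PREDICT = { '(' }
P → num: PREDICT = { 'num' }
P → id: PREDICT = { 'id' }
  'id' is in predict set, so this production goes in M[P, 'id']
P → c: PREDICT = { 'c' }

M[P, 'id'] = P → id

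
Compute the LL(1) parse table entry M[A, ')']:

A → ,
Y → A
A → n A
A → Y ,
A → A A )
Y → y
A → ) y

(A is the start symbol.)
To find M[A, ')'], we find productions for A where ')' is in the predict set (PREDICT(N → α) = (FIRST(α) \ {ε}) ∪ (FOLLOW(N) if α ⇒* ε)).

Relevant sets:
  FIRST(Y) = { ')', ',', 'n', 'y' }
  FIRST(A) = { ')', ',', 'n', 'y' }

A → ,: PREDICT = { ',' }
A → n A: PREDICT = { 'n' }
A → Y ,: PREDICT = { ')', ',', 'n', 'y' }
  ')' is in predict set, so this production goes in M[A, ')']
A → A A ): PREDICT = { ')', ',', 'n', 'y' }
  ')' is in predict set, so this production goes in M[A, ')']
A → ) y: PREDICT = { ')' }
  ')' is in predict set, so this production goes in M[A, ')']

M[A, ')'] = A → Y ,, A → A A ), A → ) y  (a multiply-defined cell — the grammar is not LL(1))

Answer: A → Y ,, A → A A ), A → ) y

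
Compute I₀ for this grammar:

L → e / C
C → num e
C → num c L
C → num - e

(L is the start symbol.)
{ [L → . e / C], [L' → . L] }

First, augment the grammar with L' → L
I₀ = CLOSURE({ [L' → . L] }):
  [L' → . L] has the dot before L: add [L → . e / C]
No further items can be added.

I₀ = { [L → . e / C], [L' → . L] }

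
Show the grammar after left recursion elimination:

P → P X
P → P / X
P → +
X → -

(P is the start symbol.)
P → + P'
P' → X P'
P' → / X P'
P' → ε
X → -

P is directly left-recursive. The standard transformation for
  A → A α₁ | ... | A α_m | β₁ | ... | β_n
is
  A  → β₁ A' | ... | β_n A'
  A' → α₁ A' | ... | α_m A' | ε

P → + becomes P → + P'
P → P X becomes P' → X P'
P → P / X becomes P' → / X P'
Add P' → ε

Productions for other non-terminals are unchanged:
  X → -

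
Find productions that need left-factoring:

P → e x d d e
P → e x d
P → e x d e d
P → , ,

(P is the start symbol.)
Left-factoring is needed when two productions for the same non-terminal
share a common prefix on the right-hand side.

Productions for P:
  P → e x d d e
  P → e x d
  P → e x d e d
  P → , ,

Found common prefix 'e x d' in productions for P

Answer: Yes, P has productions with common prefix 'e x d'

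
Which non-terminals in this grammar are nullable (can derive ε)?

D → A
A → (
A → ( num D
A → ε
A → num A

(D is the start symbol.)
A non-terminal is nullable if it can derive ε (the empty string): either it has an ε-production, or it has a production whose right-hand side consists entirely of nullable non-terminals.

ε-productions: A → ε
So A is immediately nullable.
D → A: every symbol on the right is nullable, so D is nullable too.
Every non-terminal is now nullable.
Nullable = { 'A', 'D' }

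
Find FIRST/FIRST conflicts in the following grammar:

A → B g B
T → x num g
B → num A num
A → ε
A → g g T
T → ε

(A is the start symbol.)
FIRST sets of the non-terminals at (or reachable through a nullable prefix from) the front of some alternative:
  FIRST(B) = { 'num' }

Productions for A:
  A → B g B: FIRST = { 'num' }
  A → ε: FIRST = { ε }
  A → g g T: FIRST = { 'g' }
Productions for T:
  T → x num g: FIRST = { 'x' }
  T → ε: FIRST = { ε }
B has only one production, so no FIRST/FIRST conflict is possible there.

All alternatives of each non-terminal have pairwise disjoint FIRST sets.

Answer: No FIRST/FIRST conflicts.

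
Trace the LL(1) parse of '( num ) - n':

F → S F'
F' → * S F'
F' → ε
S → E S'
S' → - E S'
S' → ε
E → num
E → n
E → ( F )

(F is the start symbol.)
LL(1) parsing maintains a stack (initially the start symbol over $) and the input. At each step: if the stack top is a terminal, match it against the current input token; if it is a non-terminal N, replace it with the RHS of M[N, lookahead] (the unique production whose predict set contains the lookahead).

Stack is shown with the top on the left.

Stack                Input          Action
------------------------------------------
F $                  ( num ) - n $  output F → S F'
S F' $               ( num ) - n $  output S → E S'
E S' F' $            ( num ) - n $  output E → ( F )
( F ) S' F' $        ( num ) - n $  match '('
F ) S' F' $          num ) - n $    output F → S F'
S F' ) S' F' $       num ) - n $    output S → E S'
E S' F' ) S' F' $    num ) - n $    output E → num
num S' F' ) S' F' $  num ) - n $    match 'num'
S' F' ) S' F' $      ) - n $        output S' → ε
F' ) S' F' $         ) - n $        output F' → ε
) S' F' $            ) - n $        match ')'
S' F' $              - n $          output S' → - E S'
- E S' F' $          - n $          match '-'
E S' F' $            n $            output E → n
n S' F' $            n $            match 'n'
S' F' $              $              output S' → ε
F' $                 $              output F' → ε
$                    $              accept

The string is accepted.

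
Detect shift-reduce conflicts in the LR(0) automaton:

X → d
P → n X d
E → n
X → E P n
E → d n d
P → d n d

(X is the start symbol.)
Augment with X' → X and build the canonical LR(0) collection (I0 = CLOSURE({[X' → . X]}), then GOTO on every symbol after a dot until no new states appear). It has 15 states:
  I0: { [E → . d n d], [E → . n], [X → . E P n], [X → . d], [X' → . X] }  — shift
  I1: { [P → . d n d], [P → . n X d], [X → E . P n] }  — shift
  I2: { [X' → X .] }  — accept
  I3: { [E → d . n d], [X → d .] }  — shift, reduce
  I4: { [E → n .] }  — reduce
  I5: { [E → d n . d] }  — shift
  I6: { [E → d n d .] }  — reduce
  I7: { [X → E P . n] }  — shift
  I8: { [P → d . n d] }  — shift
  I9: { [E → . d n d], [E → . n], [P → n . X d], [X → . E P n], [X → . d] }  — shift
  I10: { [P → n X . d] }  — shift
  I11: { [P → n X d .] }  — reduce
  I12: { [P → d n . d] }  — shift
  I13: { [P → d n d .] }  — reduce
  I14: { [X → E P n .] }  — reduce

I3 contains reduce item [X → d .] and shift item [E → d . n d] — shift-reduce conflict.

Answer: Yes — I3: [X → d .] vs [E → d . n d]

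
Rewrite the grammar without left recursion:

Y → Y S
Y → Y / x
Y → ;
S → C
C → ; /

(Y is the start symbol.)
Y is directly left-recursive. The standard transformation for
  A → A α₁ | ... | A α_m | β₁ | ... | β_n
is
  A  → β₁ A' | ... | β_n A'
  A' → α₁ A' | ... | α_m A' | ε

Y → ; becomes Y → ; Y'
Y → Y S becomes Y' → S Y'
Y → Y / x becomes Y' → / x Y'
Add Y' → ε

Productions for other non-terminals are unchanged:
  S → C
  C → ; /

Resulting grammar:
Y → ; Y'
Y' → S Y'
Y' → / x Y'
Y' → ε
S → C
C → ; /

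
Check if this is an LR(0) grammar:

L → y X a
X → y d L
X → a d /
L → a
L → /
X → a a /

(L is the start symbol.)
Yes, the grammar is LR(0)

A grammar is LR(0) if no state in the canonical LR(0) collection has:
  - both a shift item (dot before a terminal) and a complete item (shift-reduce conflict), or
  - two or more complete items (reduce-reduce conflict; the accept item [L' → L .] counts as a complete item here).

Augment with L' → L and build the canonical LR(0) collection (I0 = CLOSURE({[L' → . L]}), then GOTO on every symbol after a dot until no new states appear). It has 15 states:
  I0: { [L → . /], [L → . a], [L → . y X a], [L' → . L] }  — shift
  I1: { [L → / .] }  — reduce
  I2: { [L' → L .] }  — accept
  I3: { [L → a .] }  — reduce
  I4: { [L → y . X a], [X → . a a /], [X → . a d /], [X → . y d L] }  — shift
  I5: { [L → y X . a] }  — shift
  I6: { [X → a . a /], [X → a . d /] }  — shift
  I7: { [X → y . d L] }  — shift
  I8: { [L → . /], [L → . a], [L → . y X a], [X → y d . L] }  — shift
  I9: { [X → y d L .] }  — reduce
  I10: { [X → a a . /] }  — shift
  I11: { [X → a d . /] }  — shift
  I12: { [X → a d / .] }  — reduce
  I13: { [X → a a / .] }  — reduce
  I14: { [L → y X a .] }  — reduce

Every state is either a pure shift/goto state or contains exactly one complete item and nothing to shift — no conflicts. The grammar is LR(0).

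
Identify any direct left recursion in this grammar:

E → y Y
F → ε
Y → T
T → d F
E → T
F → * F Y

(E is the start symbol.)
No direct left recursion

Direct left recursion occurs when N → N α for some non-terminal N (the right-hand side begins with the left-hand side itself).

E → y Y: starts with y
F → ε: starts with ε
Y → T: starts with T
T → d F: starts with d
E → T: starts with T
F → * F Y: starts with '*'

No direct left recursion found.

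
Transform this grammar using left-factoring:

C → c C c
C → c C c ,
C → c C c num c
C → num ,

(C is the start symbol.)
C → c C c C'
C' → ε
C' → ,
C' → num c
C → num ,

Left-factoring transforms A → αβ₁ | αβ₂ into A → αA' and A' → β₁ | β₂
(α is the longest common prefix among the alternatives). Repeat until
no nonterminal has two alternatives with a common prefix.

Round 1: C has alternatives sharing prefix 'c C c'. Introduce C': C → c C c C'
  Add: C' → ε
  Add: C' → ,
  Add: C' → num c

No remaining common prefixes — done.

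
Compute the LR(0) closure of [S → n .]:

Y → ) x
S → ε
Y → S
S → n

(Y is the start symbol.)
To compute CLOSURE, for each item [A → α.Bβ] where B is a non-terminal, add [B → .γ] for all productions B → γ; repeat for the newly added items until nothing changes.

Start with: [S → n .]
The dot is at the end, so nothing is added.

CLOSURE = { [S → n .] }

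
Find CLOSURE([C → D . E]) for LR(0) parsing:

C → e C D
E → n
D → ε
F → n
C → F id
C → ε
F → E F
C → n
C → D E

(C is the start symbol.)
{ [C → D . E], [E → . n] }

Start with: [C → D . E]
  [C → D . E] has the dot before E: add [E → . n]
No further items can be added.

CLOSURE = { [C → D . E], [E → . n] }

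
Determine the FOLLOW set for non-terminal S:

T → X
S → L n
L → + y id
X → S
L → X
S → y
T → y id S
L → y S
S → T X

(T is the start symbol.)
{ $, '+', 'n', 'y' }

To compute FOLLOW(S), find every occurrence of S on a right-hand side N → α S β: add FIRST(β) \ {ε}, and if β is empty or nullable also add FOLLOW(N). Iterate to a fixed point.

In X → S: S is at the end, add FOLLOW(X)
In T → y id S: S is at the end, add FOLLOW(T)
In L → y S: S is at the end, add FOLLOW(L)

The FOLLOW sets referred to above (computed the same way, to a fixed point):
  FOLLOW(X) = { $, '+', 'n', 'y' }
  FOLLOW(T) = { $, '+', 'y' }
  FOLLOW(L) = { 'n' }

Taking the union: FOLLOW(S) = { $, '+', 'n', 'y' }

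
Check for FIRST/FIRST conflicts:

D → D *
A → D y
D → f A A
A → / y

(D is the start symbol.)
FIRST sets of the non-terminals at (or reachable through a nullable prefix from) the front of some alternative:
  FIRST(D) = { 'f' }

Productions for D:
  D → D *: FIRST = { 'f' }
  D → f A A: FIRST = { 'f' }
Productions for A:
  A → D y: FIRST = { 'f' }
  A → / y: FIRST = { '/' }

Conflict for D: D → D * and D → f A A
  Overlap: { 'f' }

Answer: Yes. D → D '*' / D → f A A on { 'f' }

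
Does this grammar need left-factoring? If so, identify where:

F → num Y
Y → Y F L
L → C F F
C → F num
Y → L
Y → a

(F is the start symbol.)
Left-factoring is needed when two productions for the same non-terminal
share a common prefix on the right-hand side.

Productions for Y:
  Y → Y F L
  Y → L
  Y → a

No common prefixes found.

Answer: No, left-factoring is not needed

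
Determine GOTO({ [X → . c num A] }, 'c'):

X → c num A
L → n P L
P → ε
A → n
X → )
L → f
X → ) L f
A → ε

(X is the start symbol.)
{ [X → c . num A] }

GOTO(I, 'c') = CLOSURE({ [A → αX.β] : [A → α.Xβ] ∈ I, X = 'c' })

Items with dot before 'c', with the dot advanced:
  [X → . c num A] → [X → c . num A]
Closure adds nothing (no advanced item has the dot before a non-terminal).

GOTO = { [X → c . num A] }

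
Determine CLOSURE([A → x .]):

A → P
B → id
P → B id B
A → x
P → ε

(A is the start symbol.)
Start with: [A → x .]
The dot is at the end, so nothing is added.

CLOSURE = { [A → x .] }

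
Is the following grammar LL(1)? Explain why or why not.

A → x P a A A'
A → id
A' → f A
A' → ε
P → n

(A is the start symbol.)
Relevant sets:
  FOLLOW(A') = { $, 'f' }

For A:
  PREDICT(A → x P a A A') = { 'x' }
  PREDICT(A → id) = { 'id' }
For A':
  PREDICT(A' → f A) = { 'f' }
  PREDICT(A' → ε) = { $, 'f' }
P has a single production, so nothing to check there.

Conflict found: Predict set conflict for A': { 'f' }
The grammar is NOT LL(1).

Answer: No. Predict set conflict for A': { 'f' }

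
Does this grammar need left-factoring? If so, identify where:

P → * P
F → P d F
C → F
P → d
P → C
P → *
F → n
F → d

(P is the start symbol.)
Left-factoring is needed when two productions for the same non-terminal
share a common prefix on the right-hand side.

Productions for P:
  P → * P
  P → d
  P → C
  P → *
Productions for F:
  F → P d F
  F → n
  F → d

Found common prefix '*' in productions for P

Answer: Yes, P has productions with common prefix '*'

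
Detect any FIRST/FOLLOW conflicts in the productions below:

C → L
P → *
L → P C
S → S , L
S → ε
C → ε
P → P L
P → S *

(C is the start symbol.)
Yes. C → L with FOLLOW(C) on { '*', ',' }; S → S ',' L with FOLLOW(S) on { ',' }

A FIRST/FOLLOW conflict occurs when a non-terminal N has a nullable alternative N → β (β ⇒* ε) and another alternative N → α with FIRST(α) ∩ FOLLOW(N) ≠ ∅: on such a lookahead the parser cannot decide between expanding α and letting N vanish via β.

Nullable non-terminals: C, S.
FIRST sets used below: FIRST(L) = { '*', ',' }, FIRST(S) = { ',', ε }

C: nullable alternative(s) C → ε; FOLLOW(C) = { $, '*', ',' }
  C → L: FIRST \ {ε} = { '*', ',' } — overlaps FOLLOW(C) on { '*', ',' }: CONFLICT
  C → ε: FIRST \ {ε} = { } — this is the only nullable alternative, skip

S: nullable alternative(s) S → ε; FOLLOW(S) = { '*', ',' }
  S → S , L: FIRST \ {ε} = { ',' } — overlaps FOLLOW(S) on { ',' }: CONFLICT
  S → ε: FIRST \ {ε} = { } — this is the only nullable alternative, skip

L, P have no nullable alternative, so no FIRST/FOLLOW check is needed there.

So the grammar has 2 FIRST/FOLLOW conflicts (marked CONFLICT above).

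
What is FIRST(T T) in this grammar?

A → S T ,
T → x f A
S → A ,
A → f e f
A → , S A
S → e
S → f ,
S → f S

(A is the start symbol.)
{ 'x' }

FIRST sets of the non-terminals involved (from the grammar, by fixed-point iteration):
  FIRST(T) = { 'x' }

To compute FIRST(T T), process the symbols left to right:
Symbol T is a non-terminal. Add FIRST(T) \ {ε} = { 'x' }
T is not nullable (ε ∉ FIRST(T)), so stop here.
FIRST(T T) = { 'x' }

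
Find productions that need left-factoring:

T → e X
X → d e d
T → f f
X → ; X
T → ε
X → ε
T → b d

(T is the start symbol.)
No, left-factoring is not needed

Left-factoring is needed when two productions for the same non-terminal
share a common prefix on the right-hand side.

Productions for T:
  T → e X
  T → f f
  T → ε
  T → b d
Productions for X:
  X → d e d
  X → ; X
  X → ε

No common prefixes found.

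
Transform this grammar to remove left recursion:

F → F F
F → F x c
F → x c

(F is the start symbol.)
F → x c F'
F' → F F'
F' → x c F'
F' → ε

F is directly left-recursive. The standard transformation for
  A → A α₁ | ... | A α_m | β₁ | ... | β_n
is
  A  → β₁ A' | ... | β_n A'
  A' → α₁ A' | ... | α_m A' | ε

F → x c becomes F → x c F'
F → F F becomes F' → F F'
F → F x c becomes F' → x c F'
Add F' → ε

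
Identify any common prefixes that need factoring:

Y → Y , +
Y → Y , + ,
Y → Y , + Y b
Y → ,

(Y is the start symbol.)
Yes, Y has productions with common prefix 'Y , +'

Left-factoring is needed when two productions for the same non-terminal
share a common prefix on the right-hand side.

Productions for Y:
  Y → Y , +
  Y → Y , + ,
  Y → Y , + Y b
  Y → ,

Found common prefix 'Y , +' in productions for Y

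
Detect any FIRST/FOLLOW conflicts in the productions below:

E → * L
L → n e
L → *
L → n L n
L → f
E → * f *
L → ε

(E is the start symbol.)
Nullable non-terminals: L.

L: nullable alternative(s) L → ε; FOLLOW(L) = { $, 'n' }
  L → n e: FIRST \ {ε} = { 'n' } — overlaps FOLLOW(L) on { 'n' }: CONFLICT
  L → *: FIRST \ {ε} = { '*' } — disjoint from FOLLOW(L)
  L → n L n: FIRST \ {ε} = { 'n' } — overlaps FOLLOW(L) on { 'n' }: CONFLICT
  L → f: FIRST \ {ε} = { 'f' } — disjoint from FOLLOW(L)
  L → ε: FIRST \ {ε} = { } — this is the only nullable alternative, skip

E has no nullable alternative, so no FIRST/FOLLOW check is needed there.

So the grammar has 2 FIRST/FOLLOW conflicts (marked CONFLICT above).

Answer: Yes. L → n e with FOLLOW(L) on { 'n' }; L → n L n with FOLLOW(L) on { 'n' }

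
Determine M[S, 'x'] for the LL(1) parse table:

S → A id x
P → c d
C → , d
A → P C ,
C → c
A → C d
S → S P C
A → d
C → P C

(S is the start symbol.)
To find M[S, 'x'], we find productions for S where 'x' is in the predict set (PREDICT(N → α) = (FIRST(α) \ {ε}) ∪ (FOLLOW(N) if α ⇒* ε)).

Relevant sets:
  FIRST(A) = { ',', 'c', 'd' }
  FIRST(S) = { ',', 'c', 'd' }

S → A id x: PREDICT = { ',', 'c', 'd' }
S → S P C: PREDICT = { ',', 'c', 'd' }

M[S, 'x'] is empty (no production applies)

Answer: Empty (error entry)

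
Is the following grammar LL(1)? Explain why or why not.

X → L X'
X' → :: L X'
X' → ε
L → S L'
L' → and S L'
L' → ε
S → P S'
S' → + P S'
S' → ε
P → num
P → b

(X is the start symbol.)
Yes, the grammar is LL(1).

Relevant sets:
  FOLLOW(X') = { $ }
  FOLLOW(L') = { $, '::' }
  FOLLOW(S') = { $, '::', 'and' }

For X':
  PREDICT(X' → :: L X') = { '::' }
  PREDICT(X' → ε) = { $ }
For L':
  PREDICT(L' → and S L') = { 'and' }
  PREDICT(L' → ε) = { $, '::' }
For S':
  PREDICT(S' → '+' P S') = { '+' }
  PREDICT(S' → ε) = { $, '::', 'and' }
For P:
  PREDICT(P → num) = { 'num' }
  PREDICT(P → b) = { 'b' }
X, L, S have a single production, so nothing to check there.

All predict sets are disjoint. The grammar IS LL(1).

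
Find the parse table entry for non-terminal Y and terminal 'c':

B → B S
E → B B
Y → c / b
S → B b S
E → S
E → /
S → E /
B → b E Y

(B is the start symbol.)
Y → c / b

To find M[Y, 'c'], we find productions for Y where 'c' is in the predict set (PREDICT(N → α) = (FIRST(α) \ {ε}) ∪ (FOLLOW(N) if α ⇒* ε)).

Y → c / b: PREDICT = { 'c' }
  'c' is in predict set, so this production goes in M[Y, 'c']

M[Y, 'c'] = Y → c / b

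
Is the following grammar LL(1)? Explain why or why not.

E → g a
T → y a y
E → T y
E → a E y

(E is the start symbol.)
A grammar is LL(1) if for each non-terminal N with multiple productions, the predict sets of those productions are pairwise disjoint, where PREDICT(N → α) = (FIRST(α) \ {ε}) ∪ (FOLLOW(N) if α ⇒* ε).

Relevant sets:
  FIRST(T) = { 'y' }

For E:
  PREDICT(E → g a) = { 'g' }
  PREDICT(E → T y) = { 'y' }
  PREDICT(E → a E y) = { 'a' }
T has a single production, so nothing to check there.

All predict sets are disjoint. The grammar IS LL(1).

Answer: Yes, the grammar is LL(1).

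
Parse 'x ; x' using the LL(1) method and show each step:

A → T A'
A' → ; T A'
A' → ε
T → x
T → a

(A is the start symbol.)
Stack is shown with the top on the left.

Stack     Input    Action
-------------------------
A $       x ; x $  output A → T A'
T A' $    x ; x $  output T → x
x A' $    x ; x $  match 'x'
A' $      ; x $    output A' → ; T A'
; T A' $  ; x $    match ';'
T A' $    x $      output T → x
x A' $    x $      match 'x'
A' $      $        output A' → ε
$         $        accept

The string is accepted.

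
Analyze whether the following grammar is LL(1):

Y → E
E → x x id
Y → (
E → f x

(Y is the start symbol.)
Relevant sets:
  FIRST(E) = { 'f', 'x' }

For Y:
  PREDICT(Y → E) = { 'f', 'x' }
  PREDICT(Y → '(') = { '(' }
For E:
  PREDICT(E → x x id) = { 'x' }
  PREDICT(E → f x) = { 'f' }

All predict sets are disjoint. The grammar IS LL(1).

Answer: Yes, the grammar is LL(1).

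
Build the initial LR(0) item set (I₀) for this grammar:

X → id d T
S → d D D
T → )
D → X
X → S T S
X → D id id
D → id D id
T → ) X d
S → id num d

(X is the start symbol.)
{ [D → . X], [D → . id D id], [S → . d D D], [S → . id num d], [X → . D id id], [X → . S T S], [X → . id d T], [X' → . X] }

First, augment the grammar with X' → X
I₀ = CLOSURE({ [X' → . X] }):
  [X' → . X] has the dot before X: add [X → . id d T], [X → . S T S], [X → . D id id]
  [X → . S T S] has the dot before S: add [S → . d D D], [S → . id num d]
  [X → . D id id] has the dot before D: add [D → . X], [D → . id D id]
No further items can be added.

I₀ = { [D → . X], [D → . id D id], [S → . d D D], [S → . id num d], [X → . D id id], [X → . S T S], [X → . id d T], [X' → . X] }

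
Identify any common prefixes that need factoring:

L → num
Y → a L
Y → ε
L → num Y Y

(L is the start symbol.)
Yes, L has productions with common prefix 'num'

Left-factoring is needed when two productions for the same non-terminal
share a common prefix on the right-hand side.

Productions for L:
  L → num
  L → num Y Y
Productions for Y:
  Y → a L
  Y → ε

Found common prefix 'num' in productions for L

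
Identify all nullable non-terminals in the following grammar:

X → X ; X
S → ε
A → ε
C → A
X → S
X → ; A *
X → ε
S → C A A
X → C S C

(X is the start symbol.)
A non-terminal is nullable if it can derive ε (the empty string): either it has an ε-production, or it has a production whose right-hand side consists entirely of nullable non-terminals.

ε-productions: S → ε, A → ε, X → ε
So S, A, X are immediately nullable.
C → A: every symbol on the right is nullable, so C is nullable too.
Every non-terminal is now nullable.
Nullable = { 'A', 'C', 'S', 'X' }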